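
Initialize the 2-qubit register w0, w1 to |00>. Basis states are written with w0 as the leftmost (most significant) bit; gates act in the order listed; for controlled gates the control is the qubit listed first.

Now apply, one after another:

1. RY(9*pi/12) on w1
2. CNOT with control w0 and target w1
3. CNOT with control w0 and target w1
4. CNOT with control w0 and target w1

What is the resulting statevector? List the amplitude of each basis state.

The final amplitudes are sqrt(2 - sqrt(2))/2 on |00>, sqrt(sqrt(2) + 2)/2 on |01>, 0 on |10>, 0 on |11>. Key observation: gates 3-4 undo each other exactly, leaving only the rest of the circuit to track.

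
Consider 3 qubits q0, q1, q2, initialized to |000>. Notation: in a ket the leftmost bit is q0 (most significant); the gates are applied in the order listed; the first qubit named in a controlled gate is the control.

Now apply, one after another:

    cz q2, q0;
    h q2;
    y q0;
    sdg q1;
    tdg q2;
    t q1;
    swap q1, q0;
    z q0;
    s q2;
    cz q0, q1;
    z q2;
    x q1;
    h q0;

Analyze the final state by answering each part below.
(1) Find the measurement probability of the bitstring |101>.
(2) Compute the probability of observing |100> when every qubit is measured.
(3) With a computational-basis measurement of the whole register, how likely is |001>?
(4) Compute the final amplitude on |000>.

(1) The probability of measuring |101> is 1/4.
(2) A full measurement returns |100> with probability 1/4.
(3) A full measurement returns |001> with probability 1/4.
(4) The final state's coefficient on |000> equals I/2.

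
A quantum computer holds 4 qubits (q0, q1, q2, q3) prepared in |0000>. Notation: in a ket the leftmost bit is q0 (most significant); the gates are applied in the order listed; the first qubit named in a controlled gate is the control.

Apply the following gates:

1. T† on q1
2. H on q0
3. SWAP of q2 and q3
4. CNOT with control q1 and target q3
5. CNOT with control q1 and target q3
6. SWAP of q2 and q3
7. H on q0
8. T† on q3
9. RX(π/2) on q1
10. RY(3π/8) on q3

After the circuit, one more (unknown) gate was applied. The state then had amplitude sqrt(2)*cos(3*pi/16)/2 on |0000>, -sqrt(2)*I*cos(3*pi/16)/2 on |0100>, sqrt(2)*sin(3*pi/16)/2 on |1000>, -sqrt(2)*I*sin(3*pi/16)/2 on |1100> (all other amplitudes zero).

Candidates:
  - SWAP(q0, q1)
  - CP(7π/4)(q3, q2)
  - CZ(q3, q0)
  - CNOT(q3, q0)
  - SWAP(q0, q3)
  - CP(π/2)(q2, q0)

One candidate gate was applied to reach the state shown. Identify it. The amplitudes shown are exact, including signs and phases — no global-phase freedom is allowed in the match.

It was SWAP(q0, q3) that produced the state shown. Key observation: the block from step 2 through step 7 cancels to the identity and can be dropped.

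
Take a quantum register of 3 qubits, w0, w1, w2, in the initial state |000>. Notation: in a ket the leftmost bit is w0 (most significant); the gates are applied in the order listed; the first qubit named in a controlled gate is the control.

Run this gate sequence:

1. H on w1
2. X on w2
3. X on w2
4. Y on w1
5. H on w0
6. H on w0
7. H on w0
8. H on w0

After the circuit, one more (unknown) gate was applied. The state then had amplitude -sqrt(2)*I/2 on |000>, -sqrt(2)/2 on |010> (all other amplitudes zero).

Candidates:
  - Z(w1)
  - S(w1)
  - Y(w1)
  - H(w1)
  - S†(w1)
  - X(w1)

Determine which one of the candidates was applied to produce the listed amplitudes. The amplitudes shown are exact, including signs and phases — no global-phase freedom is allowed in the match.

It was S(w1) that produced the state shown. Key observation: the block from step 5 through step 8 cancels to the identity and can be dropped.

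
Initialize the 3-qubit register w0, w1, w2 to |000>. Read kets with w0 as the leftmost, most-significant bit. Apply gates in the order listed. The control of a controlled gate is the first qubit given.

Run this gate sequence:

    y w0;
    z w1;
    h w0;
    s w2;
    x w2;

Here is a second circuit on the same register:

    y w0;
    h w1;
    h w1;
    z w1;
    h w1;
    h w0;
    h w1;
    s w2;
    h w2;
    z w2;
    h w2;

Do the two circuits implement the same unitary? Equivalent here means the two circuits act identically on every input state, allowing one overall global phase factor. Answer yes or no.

Yes, they are equivalent — the unitaries differ by at most a global phase.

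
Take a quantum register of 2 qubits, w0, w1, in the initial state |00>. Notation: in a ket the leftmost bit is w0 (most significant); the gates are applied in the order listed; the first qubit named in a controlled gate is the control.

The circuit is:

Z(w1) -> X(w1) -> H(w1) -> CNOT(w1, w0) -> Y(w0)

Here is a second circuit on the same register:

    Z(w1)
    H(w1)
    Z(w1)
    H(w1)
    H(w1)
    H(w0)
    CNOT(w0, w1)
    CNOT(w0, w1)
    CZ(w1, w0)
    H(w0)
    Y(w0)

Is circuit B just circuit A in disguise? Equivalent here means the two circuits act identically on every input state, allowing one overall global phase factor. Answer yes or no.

Yes: on every input state the two circuits agree up to one overall phase factor.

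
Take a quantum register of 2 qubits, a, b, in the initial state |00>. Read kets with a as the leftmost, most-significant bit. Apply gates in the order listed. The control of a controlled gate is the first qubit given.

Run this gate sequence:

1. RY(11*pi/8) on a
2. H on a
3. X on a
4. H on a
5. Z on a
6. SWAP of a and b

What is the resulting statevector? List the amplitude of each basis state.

The resulting statevector has amplitude -cos(5*pi/16) on |00>, sin(5*pi/16) on |01>, 0 on |10>, 0 on |11>. Key observation: the block from step 2 through step 5 cancels to the identity and can be dropped.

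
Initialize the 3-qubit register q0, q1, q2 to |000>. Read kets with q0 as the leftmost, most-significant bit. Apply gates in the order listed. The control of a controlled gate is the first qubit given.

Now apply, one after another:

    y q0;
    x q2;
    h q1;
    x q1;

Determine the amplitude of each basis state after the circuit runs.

After the circuit, the state carries amplitude sqrt(2)*I/2 on |101>, sqrt(2)*I/2 on |111>, and 0 on every other basis state.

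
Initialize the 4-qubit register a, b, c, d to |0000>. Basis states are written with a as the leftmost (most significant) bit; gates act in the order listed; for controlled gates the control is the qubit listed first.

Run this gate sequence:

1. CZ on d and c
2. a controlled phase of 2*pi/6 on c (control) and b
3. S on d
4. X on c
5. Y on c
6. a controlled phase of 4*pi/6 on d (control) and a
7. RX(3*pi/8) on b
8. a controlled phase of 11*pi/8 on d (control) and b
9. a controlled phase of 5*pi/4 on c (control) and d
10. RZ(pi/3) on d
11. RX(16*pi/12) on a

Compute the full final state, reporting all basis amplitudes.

The final amplitudes are exp(I*pi/3)*cos(3*pi/16)/2 on |0000>, -exp(5*I*pi/6)*sin(3*pi/16)/2 on |0100>, sqrt(3)*exp(5*I*pi/6)*cos(3*pi/16)/2 on |1000>, sqrt(3)*exp(I*pi/3)*sin(3*pi/16)/2 on |1100>, and 0 on every other basis state.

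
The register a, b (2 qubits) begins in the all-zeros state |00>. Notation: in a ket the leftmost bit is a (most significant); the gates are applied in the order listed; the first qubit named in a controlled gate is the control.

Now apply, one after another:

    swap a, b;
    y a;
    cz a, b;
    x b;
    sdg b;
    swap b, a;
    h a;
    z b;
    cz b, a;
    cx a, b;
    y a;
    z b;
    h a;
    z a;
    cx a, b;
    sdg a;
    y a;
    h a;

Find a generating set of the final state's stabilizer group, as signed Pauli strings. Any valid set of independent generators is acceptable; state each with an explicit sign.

The final state is stabilized by the group generated by +YZ, -ZY; other independent generating sets are equally valid.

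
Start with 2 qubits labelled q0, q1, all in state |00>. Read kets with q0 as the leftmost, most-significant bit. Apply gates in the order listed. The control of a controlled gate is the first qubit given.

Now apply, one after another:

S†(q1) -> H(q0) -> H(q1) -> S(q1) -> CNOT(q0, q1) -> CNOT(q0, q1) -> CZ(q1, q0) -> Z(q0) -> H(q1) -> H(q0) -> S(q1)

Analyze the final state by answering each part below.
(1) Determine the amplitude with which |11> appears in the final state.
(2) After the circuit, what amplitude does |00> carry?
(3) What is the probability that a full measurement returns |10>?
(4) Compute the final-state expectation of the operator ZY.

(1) The final state's coefficient on |11> equals I/2.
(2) |00> carries amplitude I/2 in the final state.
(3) Outcome |10> occurs with probability 1/4.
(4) In the final state, ZY has expectation -1.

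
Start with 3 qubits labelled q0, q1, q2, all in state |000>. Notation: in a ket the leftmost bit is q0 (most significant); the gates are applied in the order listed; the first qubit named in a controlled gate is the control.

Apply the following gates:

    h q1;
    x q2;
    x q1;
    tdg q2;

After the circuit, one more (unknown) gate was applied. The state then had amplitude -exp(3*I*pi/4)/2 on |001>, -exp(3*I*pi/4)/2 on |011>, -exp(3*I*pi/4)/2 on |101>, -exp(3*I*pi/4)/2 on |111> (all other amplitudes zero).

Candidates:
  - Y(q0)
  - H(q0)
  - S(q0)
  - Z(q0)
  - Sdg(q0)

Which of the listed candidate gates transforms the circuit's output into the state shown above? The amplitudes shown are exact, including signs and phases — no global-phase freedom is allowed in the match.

It was H(q0) that produced the state shown.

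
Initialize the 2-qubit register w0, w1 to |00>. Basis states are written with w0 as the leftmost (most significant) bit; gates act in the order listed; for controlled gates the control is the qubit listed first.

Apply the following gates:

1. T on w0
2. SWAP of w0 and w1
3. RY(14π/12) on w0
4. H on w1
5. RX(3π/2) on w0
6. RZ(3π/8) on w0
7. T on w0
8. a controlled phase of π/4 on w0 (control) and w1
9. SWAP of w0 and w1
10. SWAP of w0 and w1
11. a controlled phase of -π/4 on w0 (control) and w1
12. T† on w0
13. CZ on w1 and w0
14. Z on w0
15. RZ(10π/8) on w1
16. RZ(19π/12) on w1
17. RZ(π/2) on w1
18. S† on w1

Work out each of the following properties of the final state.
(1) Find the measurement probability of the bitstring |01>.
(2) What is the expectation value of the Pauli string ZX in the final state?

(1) The probability of measuring |01> is 1/4. Key observation: the block from step 7 through step 12 cancels to the identity and can be dropped.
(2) In the final state, ZX has expectation -sqrt(3)/2.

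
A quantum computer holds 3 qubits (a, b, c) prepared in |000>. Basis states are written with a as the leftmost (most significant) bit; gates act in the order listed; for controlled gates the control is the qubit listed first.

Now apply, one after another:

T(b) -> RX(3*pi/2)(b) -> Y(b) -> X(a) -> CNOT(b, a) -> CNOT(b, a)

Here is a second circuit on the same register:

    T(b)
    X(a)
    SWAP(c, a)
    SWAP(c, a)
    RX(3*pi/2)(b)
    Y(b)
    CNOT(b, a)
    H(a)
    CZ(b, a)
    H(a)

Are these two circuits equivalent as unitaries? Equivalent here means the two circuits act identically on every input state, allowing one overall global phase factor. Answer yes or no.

Yes, they are equivalent — the unitaries differ by at most a global phase.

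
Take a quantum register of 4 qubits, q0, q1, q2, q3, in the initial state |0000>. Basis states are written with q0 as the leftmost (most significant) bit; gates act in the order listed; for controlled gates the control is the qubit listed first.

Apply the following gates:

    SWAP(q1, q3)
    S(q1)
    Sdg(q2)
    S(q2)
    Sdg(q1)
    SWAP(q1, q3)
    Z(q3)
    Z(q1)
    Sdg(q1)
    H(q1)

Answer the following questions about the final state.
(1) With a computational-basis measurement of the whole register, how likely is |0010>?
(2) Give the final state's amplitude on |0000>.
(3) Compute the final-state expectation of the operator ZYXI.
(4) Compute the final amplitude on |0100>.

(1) The probability of measuring |0010> is 0. Key observation: steps 1-6 multiply out to the identity, so the circuit reduces to the remaining gates.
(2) The amplitude on |0000> is sqrt(2)/2.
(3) In the final state, ZYXI has expectation 0.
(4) The final state's coefficient on |0100> equals sqrt(2)/2.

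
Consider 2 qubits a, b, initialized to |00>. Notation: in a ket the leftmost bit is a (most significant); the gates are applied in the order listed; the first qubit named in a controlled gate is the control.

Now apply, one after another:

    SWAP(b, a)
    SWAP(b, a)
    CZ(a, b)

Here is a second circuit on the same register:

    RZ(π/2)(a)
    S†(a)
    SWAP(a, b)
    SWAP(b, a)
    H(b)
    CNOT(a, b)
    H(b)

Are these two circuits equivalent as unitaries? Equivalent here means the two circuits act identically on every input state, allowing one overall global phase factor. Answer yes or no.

Yes, they are equivalent — the unitaries differ by at most a global phase.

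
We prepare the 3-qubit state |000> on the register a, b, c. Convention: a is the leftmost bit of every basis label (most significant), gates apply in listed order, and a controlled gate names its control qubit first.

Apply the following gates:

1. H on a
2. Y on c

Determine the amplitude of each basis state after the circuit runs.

After the circuit, the state carries amplitude sqrt(2)*I/2 on |001>, sqrt(2)*I/2 on |101>, and 0 on every other basis state.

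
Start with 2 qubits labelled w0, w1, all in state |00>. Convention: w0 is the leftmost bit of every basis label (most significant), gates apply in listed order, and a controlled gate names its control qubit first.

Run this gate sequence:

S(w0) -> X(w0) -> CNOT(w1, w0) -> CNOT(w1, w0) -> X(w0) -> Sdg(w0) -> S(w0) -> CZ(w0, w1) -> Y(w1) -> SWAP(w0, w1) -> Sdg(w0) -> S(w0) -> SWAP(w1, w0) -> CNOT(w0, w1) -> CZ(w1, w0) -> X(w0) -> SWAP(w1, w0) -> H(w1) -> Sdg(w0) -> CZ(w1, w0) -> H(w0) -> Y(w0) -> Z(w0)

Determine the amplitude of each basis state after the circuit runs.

The final amplitudes are I/2 on |00>, I/2 on |01>, -I/2 on |10>, -I/2 on |11>. Key observation: the block from step 1 through step 6 cancels to the identity and can be dropped.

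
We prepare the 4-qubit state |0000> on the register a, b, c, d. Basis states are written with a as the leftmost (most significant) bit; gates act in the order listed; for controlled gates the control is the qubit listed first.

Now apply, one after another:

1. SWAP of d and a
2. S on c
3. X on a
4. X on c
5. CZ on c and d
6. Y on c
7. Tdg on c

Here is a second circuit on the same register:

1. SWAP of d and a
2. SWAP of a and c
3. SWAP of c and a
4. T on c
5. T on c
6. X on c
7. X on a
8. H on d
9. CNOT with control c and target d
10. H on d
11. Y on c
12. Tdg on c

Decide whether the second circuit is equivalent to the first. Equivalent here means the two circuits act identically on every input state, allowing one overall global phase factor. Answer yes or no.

Yes — the two circuits implement the same unitary up to a global phase.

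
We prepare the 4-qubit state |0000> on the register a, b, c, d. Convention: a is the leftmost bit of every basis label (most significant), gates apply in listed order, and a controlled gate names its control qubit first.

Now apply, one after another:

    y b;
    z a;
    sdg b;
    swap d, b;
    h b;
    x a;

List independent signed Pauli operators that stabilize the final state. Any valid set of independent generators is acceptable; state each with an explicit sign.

The stabilizer group can be generated by +IXII, -ZIII, +IIZI, -IIIZ, among other valid generating sets.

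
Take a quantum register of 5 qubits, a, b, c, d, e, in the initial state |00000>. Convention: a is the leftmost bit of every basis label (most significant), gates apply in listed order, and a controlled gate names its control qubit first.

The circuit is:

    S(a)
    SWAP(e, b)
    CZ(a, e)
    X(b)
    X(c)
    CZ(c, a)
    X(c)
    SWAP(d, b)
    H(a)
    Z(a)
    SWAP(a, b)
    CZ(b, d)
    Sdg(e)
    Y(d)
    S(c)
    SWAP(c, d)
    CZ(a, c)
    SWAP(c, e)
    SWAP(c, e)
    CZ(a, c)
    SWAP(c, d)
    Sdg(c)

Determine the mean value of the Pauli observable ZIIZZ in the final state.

The expectation value of ZIIZZ is 1.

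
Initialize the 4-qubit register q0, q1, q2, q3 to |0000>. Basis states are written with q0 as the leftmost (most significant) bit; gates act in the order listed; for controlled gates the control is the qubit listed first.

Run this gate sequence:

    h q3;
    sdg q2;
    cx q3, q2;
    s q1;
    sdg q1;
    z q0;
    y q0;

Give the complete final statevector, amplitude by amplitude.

The resulting statevector has amplitude sqrt(2)*I/2 on |1000>, sqrt(2)*I/2 on |1011>, and 0 on every other basis state.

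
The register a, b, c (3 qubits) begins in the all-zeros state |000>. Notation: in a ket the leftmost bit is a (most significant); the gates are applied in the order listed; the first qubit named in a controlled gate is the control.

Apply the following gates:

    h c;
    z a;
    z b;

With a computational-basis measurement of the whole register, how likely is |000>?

The probability of measuring |000> is 1/2.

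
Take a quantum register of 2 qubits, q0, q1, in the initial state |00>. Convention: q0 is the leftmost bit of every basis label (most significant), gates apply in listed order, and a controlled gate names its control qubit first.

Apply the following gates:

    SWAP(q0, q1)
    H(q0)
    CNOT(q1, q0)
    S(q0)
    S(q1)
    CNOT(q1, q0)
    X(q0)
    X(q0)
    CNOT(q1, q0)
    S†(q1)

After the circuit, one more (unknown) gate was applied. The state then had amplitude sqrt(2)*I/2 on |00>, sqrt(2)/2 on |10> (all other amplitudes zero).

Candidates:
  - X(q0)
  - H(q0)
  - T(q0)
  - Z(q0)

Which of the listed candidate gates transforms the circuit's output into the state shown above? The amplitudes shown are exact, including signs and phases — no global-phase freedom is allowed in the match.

It was X(q0) that produced the state shown. Key observation: gates 5-10 undo each other exactly, leaving only the rest of the circuit to track.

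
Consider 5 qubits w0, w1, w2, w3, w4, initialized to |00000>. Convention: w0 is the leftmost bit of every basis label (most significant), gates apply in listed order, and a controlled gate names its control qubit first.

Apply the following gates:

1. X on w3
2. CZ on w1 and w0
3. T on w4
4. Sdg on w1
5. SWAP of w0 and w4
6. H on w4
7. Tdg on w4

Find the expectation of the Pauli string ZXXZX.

In the final state, ZXXZX has expectation 0.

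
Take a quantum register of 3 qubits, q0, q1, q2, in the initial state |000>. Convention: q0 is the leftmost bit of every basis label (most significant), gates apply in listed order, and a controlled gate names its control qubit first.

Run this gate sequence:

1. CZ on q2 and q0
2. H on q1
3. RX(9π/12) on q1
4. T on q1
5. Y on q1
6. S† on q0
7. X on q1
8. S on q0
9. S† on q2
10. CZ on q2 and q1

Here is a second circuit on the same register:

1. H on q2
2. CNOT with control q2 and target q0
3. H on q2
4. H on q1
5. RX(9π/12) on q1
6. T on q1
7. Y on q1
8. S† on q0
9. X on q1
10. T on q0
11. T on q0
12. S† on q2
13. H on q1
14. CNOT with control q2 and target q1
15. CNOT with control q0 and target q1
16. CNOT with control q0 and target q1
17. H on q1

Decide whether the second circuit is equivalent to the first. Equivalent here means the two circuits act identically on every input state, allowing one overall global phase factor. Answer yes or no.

No — the two circuits implement different unitaries, even allowing a global phase.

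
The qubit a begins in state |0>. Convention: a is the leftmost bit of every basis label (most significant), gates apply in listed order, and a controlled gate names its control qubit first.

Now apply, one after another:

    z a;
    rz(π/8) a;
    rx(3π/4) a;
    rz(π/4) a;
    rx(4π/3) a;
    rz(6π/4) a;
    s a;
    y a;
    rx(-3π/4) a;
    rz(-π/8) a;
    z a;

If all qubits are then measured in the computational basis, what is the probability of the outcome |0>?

A full measurement returns |0> with probability -sqrt(2)/16 + sqrt(6)/16 + sqrt(3)/8 + 5/8.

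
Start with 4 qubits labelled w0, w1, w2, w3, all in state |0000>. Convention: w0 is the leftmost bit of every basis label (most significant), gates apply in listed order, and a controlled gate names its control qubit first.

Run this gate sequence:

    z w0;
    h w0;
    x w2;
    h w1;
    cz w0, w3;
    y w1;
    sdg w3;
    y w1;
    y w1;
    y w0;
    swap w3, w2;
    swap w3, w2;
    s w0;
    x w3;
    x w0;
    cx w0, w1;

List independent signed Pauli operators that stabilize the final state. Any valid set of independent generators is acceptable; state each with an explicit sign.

One valid set of independent stabilizer generators is -YIII, -IXII, -IIZI, -IIIZ (any independent generating set of the same group is equally correct). Key observation: gates 11-12 undo each other exactly, leaving only the rest of the circuit to track.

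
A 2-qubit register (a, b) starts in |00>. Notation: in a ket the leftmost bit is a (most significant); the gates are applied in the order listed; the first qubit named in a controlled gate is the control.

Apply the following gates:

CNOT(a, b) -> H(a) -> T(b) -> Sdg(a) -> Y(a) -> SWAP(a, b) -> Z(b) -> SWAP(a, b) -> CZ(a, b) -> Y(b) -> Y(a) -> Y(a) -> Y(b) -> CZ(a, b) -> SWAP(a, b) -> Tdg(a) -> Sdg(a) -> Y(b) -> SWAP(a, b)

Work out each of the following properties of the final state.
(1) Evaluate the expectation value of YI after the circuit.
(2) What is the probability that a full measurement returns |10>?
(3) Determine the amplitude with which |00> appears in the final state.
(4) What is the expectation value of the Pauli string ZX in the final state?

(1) The observable YI averages to 1. Key observation: gates 8-15 undo each other exactly, leaving only the rest of the circuit to track.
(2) Outcome |10> occurs with probability 1/2.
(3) The amplitude on |00> is -sqrt(2)/2.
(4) The observable ZX averages to 0.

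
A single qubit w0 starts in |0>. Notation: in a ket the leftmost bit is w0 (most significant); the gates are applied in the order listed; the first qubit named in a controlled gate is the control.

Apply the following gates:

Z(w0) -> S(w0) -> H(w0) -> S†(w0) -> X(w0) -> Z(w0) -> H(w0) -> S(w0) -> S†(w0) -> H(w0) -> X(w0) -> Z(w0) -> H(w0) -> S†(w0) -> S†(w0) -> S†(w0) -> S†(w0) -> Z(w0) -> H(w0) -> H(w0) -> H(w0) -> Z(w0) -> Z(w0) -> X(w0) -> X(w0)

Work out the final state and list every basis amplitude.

The resulting statevector has amplitude sqrt(2)*I/2 on |0>, -sqrt(2)/2 on |1>.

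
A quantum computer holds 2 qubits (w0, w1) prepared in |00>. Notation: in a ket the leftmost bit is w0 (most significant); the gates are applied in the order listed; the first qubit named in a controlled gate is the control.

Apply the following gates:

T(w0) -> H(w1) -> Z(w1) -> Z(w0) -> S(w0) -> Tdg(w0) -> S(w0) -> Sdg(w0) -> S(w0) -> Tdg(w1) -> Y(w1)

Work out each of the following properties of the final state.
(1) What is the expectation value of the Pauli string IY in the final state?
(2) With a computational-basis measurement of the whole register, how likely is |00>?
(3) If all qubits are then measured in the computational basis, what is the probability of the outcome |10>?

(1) In the final state, IY has expectation sqrt(2)/2.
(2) Outcome |00> occurs with probability 1/2.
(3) Outcome |10> occurs with probability 0.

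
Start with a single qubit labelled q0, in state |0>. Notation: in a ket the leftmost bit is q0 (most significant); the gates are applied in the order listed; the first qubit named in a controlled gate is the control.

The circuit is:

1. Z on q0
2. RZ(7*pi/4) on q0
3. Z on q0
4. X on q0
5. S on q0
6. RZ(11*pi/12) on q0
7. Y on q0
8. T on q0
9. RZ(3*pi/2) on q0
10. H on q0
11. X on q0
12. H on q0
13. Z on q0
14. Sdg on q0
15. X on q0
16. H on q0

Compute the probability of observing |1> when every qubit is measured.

Outcome |1> occurs with probability 1/2. Key observation: the block from step 10 through step 13 cancels to the identity and can be dropped.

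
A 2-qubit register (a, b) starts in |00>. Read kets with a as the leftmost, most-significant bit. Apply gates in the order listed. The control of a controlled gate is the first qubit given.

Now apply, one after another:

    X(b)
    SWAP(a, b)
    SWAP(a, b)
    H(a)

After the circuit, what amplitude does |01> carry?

The amplitude on |01> is sqrt(2)/2.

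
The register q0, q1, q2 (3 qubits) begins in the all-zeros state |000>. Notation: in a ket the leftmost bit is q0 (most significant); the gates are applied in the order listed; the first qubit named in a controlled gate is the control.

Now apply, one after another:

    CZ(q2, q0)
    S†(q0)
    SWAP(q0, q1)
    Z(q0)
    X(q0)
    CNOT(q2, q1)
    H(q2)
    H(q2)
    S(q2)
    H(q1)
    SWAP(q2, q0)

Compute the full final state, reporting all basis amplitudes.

The final amplitudes are sqrt(2)/2 on |001>, sqrt(2)/2 on |011>, and 0 on every other basis state. Key observation: the block from step 7 through step 8 cancels to the identity and can be dropped.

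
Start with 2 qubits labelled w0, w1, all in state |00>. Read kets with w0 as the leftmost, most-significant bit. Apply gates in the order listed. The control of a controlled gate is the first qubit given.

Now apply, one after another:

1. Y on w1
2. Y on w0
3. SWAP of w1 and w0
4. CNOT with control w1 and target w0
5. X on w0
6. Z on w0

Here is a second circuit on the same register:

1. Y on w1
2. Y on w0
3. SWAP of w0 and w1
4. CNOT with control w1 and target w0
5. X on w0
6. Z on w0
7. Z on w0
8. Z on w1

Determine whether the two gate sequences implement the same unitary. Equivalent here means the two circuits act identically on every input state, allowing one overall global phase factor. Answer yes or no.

No: there is an input state on which the two circuits produce genuinely different outputs (not merely differing by a phase).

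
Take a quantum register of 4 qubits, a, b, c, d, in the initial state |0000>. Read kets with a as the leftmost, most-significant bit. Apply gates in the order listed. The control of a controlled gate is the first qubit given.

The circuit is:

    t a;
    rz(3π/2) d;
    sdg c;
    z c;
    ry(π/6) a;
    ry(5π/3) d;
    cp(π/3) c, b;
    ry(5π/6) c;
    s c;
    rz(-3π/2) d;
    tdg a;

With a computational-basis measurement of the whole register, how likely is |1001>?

The probability of measuring |1001> is 7/64 - sqrt(3)/16.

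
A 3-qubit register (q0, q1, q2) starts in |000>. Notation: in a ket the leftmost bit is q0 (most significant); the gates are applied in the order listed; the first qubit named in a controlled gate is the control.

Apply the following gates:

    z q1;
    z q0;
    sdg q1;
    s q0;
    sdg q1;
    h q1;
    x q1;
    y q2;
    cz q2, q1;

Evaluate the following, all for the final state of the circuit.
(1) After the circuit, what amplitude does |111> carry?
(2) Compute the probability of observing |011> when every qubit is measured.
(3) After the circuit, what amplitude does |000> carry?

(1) The final state's coefficient on |111> equals 0.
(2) The probability of measuring |011> is 1/2.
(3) |000> carries amplitude 0 in the final state.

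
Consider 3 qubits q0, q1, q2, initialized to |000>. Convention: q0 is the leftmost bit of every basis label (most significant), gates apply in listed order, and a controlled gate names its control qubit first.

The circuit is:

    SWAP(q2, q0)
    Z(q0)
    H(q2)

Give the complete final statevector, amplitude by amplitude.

The final amplitudes are sqrt(2)/2 on |000>, sqrt(2)/2 on |001>, and 0 on every other basis state.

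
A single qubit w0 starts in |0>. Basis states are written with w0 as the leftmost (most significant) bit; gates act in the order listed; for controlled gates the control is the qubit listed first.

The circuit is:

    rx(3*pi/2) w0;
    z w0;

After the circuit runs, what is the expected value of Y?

The expectation value of Y is -1.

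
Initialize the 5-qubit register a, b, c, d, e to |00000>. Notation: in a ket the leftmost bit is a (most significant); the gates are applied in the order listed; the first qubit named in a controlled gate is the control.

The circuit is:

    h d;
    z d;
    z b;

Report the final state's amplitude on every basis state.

The final amplitudes are sqrt(2)/2 on |00000>, -sqrt(2)/2 on |00010>, and 0 on every other basis state.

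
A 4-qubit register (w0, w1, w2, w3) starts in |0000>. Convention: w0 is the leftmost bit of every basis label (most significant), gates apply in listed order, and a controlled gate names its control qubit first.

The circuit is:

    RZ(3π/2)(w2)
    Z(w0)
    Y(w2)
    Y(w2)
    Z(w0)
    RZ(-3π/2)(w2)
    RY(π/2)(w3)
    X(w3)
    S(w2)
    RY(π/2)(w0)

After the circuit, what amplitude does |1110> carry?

The amplitude on |1110> is 0. Key observation: steps 1-6 multiply out to the identity, so the circuit reduces to the remaining gates.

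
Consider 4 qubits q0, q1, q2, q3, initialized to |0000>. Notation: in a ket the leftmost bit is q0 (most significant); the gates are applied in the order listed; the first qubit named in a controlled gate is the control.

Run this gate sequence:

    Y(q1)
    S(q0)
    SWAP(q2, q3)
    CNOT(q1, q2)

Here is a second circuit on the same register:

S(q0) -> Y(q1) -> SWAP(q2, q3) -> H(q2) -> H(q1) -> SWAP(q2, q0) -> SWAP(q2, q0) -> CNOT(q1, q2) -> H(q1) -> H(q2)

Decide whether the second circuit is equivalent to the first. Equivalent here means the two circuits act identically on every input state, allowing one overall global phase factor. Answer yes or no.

No — the two circuits implement different unitaries, even allowing a global phase.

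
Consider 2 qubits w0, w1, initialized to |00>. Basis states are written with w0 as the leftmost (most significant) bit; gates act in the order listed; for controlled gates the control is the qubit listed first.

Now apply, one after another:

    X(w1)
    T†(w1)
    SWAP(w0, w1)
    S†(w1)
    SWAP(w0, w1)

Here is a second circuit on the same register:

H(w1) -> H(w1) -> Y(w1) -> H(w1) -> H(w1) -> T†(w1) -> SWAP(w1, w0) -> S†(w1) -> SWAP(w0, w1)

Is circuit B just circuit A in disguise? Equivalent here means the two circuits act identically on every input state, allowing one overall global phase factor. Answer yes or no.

No, they are not equivalent — no single phase factor reconciles the two unitaries.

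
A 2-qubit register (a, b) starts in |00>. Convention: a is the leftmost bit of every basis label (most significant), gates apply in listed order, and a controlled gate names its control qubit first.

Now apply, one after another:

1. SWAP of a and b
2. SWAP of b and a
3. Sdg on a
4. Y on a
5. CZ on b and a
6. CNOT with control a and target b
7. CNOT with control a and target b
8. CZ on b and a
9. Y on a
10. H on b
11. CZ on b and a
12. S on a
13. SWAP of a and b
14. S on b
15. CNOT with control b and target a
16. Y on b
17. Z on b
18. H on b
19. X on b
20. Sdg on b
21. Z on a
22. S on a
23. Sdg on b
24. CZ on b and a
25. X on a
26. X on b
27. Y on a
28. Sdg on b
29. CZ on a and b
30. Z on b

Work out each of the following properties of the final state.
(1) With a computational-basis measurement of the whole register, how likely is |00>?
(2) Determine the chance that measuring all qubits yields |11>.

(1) A full measurement returns |00> with probability 1/4. Key observation: the block from step 4 through step 9 cancels to the identity and can be dropped.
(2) The probability of measuring |11> is 1/4.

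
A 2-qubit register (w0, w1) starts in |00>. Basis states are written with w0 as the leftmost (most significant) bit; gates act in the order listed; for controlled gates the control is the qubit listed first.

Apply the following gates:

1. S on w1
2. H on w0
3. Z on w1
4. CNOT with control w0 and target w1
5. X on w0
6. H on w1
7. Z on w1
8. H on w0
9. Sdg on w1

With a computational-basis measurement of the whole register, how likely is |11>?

Outcome |11> occurs with probability 1/2.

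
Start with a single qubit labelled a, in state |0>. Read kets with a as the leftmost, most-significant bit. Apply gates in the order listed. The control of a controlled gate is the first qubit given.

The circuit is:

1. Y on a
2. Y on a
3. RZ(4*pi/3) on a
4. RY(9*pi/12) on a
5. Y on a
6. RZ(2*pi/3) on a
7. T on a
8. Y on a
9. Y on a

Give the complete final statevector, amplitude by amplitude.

After the circuit, the state carries amplitude I*sqrt(sqrt(2) + 2)/2 on |0>, sqrt(2 - sqrt(2))*exp(5*I*pi/12)/2 on |1>.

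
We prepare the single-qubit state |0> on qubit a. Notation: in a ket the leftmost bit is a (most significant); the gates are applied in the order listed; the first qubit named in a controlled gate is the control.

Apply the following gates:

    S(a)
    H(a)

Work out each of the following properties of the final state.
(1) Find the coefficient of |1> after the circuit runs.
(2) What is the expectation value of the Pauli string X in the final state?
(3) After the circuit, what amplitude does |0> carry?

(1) |1> carries amplitude sqrt(2)/2 in the final state.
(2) The observable X averages to 1.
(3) The final state's coefficient on |0> equals sqrt(2)/2.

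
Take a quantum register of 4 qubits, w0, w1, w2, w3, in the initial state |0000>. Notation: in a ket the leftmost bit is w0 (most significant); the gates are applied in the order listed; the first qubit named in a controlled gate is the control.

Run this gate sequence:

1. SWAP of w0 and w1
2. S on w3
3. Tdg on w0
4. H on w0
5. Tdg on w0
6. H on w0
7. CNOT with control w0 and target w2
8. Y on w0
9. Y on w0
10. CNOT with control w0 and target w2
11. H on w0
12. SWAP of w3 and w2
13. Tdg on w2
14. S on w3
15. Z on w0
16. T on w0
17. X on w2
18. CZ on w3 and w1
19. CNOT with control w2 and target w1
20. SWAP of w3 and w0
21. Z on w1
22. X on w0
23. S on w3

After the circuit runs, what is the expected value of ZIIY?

In the final state, ZIIY has expectation 1. Key observation: gates 6-11 undo each other exactly, leaving only the rest of the circuit to track.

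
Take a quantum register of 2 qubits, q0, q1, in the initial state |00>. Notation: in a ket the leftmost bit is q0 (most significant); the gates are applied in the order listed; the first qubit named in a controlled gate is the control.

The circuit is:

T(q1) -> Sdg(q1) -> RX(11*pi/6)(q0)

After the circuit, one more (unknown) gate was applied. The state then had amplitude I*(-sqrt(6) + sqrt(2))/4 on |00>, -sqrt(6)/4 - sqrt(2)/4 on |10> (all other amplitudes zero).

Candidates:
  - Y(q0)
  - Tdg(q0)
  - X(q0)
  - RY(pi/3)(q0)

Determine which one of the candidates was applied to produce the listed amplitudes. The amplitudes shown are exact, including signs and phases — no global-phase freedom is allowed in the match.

The unique candidate consistent with the amplitudes is X(q0).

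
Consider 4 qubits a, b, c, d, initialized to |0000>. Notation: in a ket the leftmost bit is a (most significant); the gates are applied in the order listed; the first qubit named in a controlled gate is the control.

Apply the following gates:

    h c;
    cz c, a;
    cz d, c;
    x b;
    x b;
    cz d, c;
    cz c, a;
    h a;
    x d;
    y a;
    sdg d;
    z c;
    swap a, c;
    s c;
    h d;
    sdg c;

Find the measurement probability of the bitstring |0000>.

A full measurement returns |0000> with probability 1/8. Key observation: the block from step 2 through step 7 cancels to the identity and can be dropped.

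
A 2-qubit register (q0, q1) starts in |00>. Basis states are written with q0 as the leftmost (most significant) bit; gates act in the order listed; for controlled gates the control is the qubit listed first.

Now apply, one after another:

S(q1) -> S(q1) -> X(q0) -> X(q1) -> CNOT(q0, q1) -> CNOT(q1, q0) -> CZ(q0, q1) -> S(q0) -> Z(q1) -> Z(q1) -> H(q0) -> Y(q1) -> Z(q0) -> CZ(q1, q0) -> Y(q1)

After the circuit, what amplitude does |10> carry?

The amplitude on |10> is -sqrt(2)*I/2.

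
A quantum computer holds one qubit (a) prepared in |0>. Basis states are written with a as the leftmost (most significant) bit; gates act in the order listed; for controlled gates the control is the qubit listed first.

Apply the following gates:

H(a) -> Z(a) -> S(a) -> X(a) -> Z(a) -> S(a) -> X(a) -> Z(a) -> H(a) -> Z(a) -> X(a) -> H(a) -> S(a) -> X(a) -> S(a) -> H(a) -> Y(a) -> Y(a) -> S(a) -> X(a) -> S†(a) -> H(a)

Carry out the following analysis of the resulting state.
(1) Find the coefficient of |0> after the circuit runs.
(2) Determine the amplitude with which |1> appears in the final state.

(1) The final state's coefficient on |0> equals sqrt(2)*I/2.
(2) |1> carries amplitude -sqrt(2)*I/2 in the final state.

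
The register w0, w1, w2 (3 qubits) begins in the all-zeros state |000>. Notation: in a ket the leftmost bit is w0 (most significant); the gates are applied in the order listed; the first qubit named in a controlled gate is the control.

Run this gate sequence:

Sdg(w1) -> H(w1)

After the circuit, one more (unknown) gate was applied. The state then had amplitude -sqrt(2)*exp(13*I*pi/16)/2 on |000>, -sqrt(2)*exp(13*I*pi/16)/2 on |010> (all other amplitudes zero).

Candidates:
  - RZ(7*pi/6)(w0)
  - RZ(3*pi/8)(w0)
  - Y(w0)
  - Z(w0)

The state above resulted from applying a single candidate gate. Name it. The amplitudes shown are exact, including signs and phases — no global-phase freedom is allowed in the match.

The applied gate was RZ(3*pi/8)(w0).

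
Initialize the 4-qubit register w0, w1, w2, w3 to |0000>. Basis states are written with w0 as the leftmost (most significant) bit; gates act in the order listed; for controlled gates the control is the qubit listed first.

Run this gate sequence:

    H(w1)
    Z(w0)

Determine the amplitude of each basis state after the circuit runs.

After the circuit, the state carries amplitude sqrt(2)/2 on |0000>, sqrt(2)/2 on |0100>, and 0 on every other basis state.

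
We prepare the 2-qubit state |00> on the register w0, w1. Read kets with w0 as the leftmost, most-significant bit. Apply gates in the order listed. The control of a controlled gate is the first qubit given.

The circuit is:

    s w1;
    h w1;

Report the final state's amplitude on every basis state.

The final amplitudes are sqrt(2)/2 on |00>, sqrt(2)/2 on |01>, 0 on |10>, 0 on |11>.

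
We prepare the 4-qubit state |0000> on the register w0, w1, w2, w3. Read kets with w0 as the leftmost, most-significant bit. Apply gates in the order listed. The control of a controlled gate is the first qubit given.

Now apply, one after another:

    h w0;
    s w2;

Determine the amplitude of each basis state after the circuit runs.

The final amplitudes are sqrt(2)/2 on |0000>, sqrt(2)/2 on |1000>, and 0 on every other basis state.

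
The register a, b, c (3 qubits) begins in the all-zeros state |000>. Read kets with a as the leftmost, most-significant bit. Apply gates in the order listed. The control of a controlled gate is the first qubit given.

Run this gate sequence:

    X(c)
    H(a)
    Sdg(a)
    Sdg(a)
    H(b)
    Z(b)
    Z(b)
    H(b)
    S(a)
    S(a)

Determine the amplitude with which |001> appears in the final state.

The amplitude on |001> is sqrt(2)/2.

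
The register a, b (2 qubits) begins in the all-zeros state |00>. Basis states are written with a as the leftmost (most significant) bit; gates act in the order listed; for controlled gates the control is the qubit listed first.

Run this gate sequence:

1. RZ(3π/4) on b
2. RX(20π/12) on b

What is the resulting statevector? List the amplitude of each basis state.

The resulting statevector has amplitude sqrt(3)*exp(5*I*pi/8)/2 on |00>, -exp(I*pi/8)/2 on |01>, 0 on |10>, 0 on |11>.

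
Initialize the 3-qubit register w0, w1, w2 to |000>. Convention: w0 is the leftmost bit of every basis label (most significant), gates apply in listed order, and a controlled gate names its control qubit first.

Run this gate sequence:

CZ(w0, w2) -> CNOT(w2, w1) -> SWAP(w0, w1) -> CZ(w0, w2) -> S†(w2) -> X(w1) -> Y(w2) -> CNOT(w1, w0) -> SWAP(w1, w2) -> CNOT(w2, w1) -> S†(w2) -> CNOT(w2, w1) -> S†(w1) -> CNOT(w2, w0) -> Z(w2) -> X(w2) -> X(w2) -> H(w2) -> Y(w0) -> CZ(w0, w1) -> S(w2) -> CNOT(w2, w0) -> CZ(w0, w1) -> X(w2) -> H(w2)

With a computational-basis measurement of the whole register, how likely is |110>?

Outcome |110> occurs with probability 1/4.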